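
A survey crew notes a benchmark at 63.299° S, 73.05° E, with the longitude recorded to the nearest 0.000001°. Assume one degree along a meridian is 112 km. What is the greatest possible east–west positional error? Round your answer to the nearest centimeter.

3 centimeters

Rounding to 6 decimal places leaves the longitude within ±5e-07° of the true value.
Parallels shrink by cos φ, so at 63.299° a degree of longitude is 112000 × 0.4493 ≈ 50325.5 m.
Maximum E–W displacement: 5e-07 × 50325.5 = 0.0251627 m.
That is 0.0251627 m = 2.5163 cm.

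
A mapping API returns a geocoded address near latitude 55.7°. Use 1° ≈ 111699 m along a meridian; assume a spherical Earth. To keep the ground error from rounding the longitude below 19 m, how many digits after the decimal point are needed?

4 decimal places

At 55.7° one degree of longitude covers 111699 × cos 55.7° ≈ 111699 × 0.5635 ≈ 62945.3 m.
With N decimal places the half-ulp bound is 0.5·10⁻ᴺ°, or 0.5·10⁻ᴺ × 62945.3 m on the ground.
Need 0.5 × 62945.3 × 10⁻ᴺ ≤ 19 → 10⁻ᴺ ≤ 6.037e-04, so N ≥ 3.22.
At 3 places the error can reach 31.5 m, but 4 places keeps it to 3.15 m.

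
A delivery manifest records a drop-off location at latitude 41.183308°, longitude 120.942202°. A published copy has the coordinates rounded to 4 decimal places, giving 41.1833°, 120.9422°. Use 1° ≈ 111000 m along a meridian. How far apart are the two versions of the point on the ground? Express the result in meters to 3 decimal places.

0.904 meters

Δlat = 41.183308 − 41.1833 = +0.000008°; Δlon = 120.942202 − 120.9422 = +0.000002°.
N–S: 0.000008° × 111000 m/° = 0.888 m.
East–west at this latitude: 0.000002° × 111000 × cos 41.1833° ≈ 0.000002 × 83539.4 = 0.167079 m.
Hypotenuse of the two orthogonal shifts: √(0.888² + 0.167079²) = 0.903581 m.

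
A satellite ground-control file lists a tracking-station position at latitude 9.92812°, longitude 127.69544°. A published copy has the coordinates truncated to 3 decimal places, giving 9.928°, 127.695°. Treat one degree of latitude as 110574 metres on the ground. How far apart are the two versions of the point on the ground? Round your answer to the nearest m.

50 m

Δlat = 9.92812 − 9.928 = +0.00012°; Δlon = 127.69544 − 127.695 = +0.00044°.
N–S: 0.00012° × 110574 m/° = 13.2689 m.
East–west at this latitude: 0.00044° × 110574 × cos 9.928° ≈ 0.00044 × 108918 = 47.924 m.
Distance: √(13.2689² + 47.924²) ≈ 49.727 m.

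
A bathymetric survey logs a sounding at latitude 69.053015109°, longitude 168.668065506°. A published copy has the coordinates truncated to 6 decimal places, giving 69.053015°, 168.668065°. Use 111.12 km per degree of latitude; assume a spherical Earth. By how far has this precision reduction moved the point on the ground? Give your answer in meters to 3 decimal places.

The latitude changed by +0.000000109° and the longitude by +0.000000506°.
N–S: 0.000000109° × 111120 m/° = 0.0121121 m.
E–W at 69.053°: 0.000000506° × 111120 × cos 69.053° = 0.000000506 × 111120 × 0.3575 ≈ 0.0201013 m.
Distance: √(0.0121121² + 0.0201013²) ≈ 0.0234684 m.

0.023 meters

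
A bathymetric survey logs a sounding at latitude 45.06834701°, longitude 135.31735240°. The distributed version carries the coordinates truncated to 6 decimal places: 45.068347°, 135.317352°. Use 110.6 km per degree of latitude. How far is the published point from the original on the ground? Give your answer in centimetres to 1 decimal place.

3.1 centimetres

Δlat = 45.06834701 − 45.068347 = +0.00000001°; Δlon = 135.31735240 − 135.317352 = +0.00000040°.
North–south shift: 0.00000001 × 110600 = 0.001106 m.
E–W at 45.0683°: 0.00000040° × 110600 × cos 45.0683° = 0.00000040 × 110600 × 0.7063 ≈ 0.0312451 m.
Combined displacement = (0.001106² + 0.0312451²)^½ ≈ 0.0312646 m.
That is 0.0312646 m = 3.1265 cm.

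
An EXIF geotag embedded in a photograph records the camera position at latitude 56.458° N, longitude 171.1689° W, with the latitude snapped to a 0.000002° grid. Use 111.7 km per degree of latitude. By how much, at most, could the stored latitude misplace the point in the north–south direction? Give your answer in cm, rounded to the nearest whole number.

11 cm

With a 0.000002° grid the true value lies within half a step, ±0.000002°/2 = ±1e-06°, of the stored one.
Along the meridian that is 1e-06° × 111700 m/° = 0.1117 m.
That is 0.1117 m = 11.17 cm.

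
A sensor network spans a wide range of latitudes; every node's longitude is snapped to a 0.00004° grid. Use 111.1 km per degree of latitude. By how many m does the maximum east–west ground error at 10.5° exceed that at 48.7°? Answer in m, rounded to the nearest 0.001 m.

0.718 m

With a 0.00004° grid the true value lies within half a step, ±0.00004°/2 = ±2e-05°, of the stored one.
At 10.5°: 2e-05° × 111100 × cos 10.5° = 2e-05 × 111100 × 0.9833 ≈ 2.1848 m.
Error at 48.7° = 2e-05° × 111100 × cos 48.7° ≈ 2.222 × 0.6600 = 1.4665 m.
So the lower-latitude error exceeds the higher by 2.1848 − 1.4665 = 0.71827 m.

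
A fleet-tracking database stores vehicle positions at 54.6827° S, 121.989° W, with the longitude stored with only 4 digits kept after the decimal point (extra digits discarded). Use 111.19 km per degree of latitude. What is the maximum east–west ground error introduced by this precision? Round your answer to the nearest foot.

21 feet

Truncating at 4 decimal places can drop up to a full unit in the last place, so the longitude may be off by as much as 0.0001°.
At latitude 54.6827° a degree of longitude spans 111190 m × cos 54.6827° = 111190 × 0.5781 ≈ 64279.4 m.
So at most 0.0001° × 64279.4 ≈ 6.42794 m east–west.
In feet: 6.42794 m ÷ 0.3048 ≈ 21.089 ft.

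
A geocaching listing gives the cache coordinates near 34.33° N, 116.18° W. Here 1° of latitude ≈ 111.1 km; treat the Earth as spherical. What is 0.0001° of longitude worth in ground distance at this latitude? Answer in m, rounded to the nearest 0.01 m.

9.17 m

One degree of longitude here spans 111100 × cos 34.33° = 111100 × 0.8258 ≈ 91746.7 m; 0.0001° of that is 9.17467 m.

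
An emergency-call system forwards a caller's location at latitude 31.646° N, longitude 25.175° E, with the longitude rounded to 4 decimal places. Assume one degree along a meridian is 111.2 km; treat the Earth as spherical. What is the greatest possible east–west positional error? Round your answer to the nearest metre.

Rounding to 4 decimal places leaves the longitude within ±5e-05° of the true value.
Parallels shrink by cos φ, so at 31.646° a degree of longitude is 111200 × 0.8513 ≈ 94665.2 m.
Maximum E–W displacement: 5e-05 × 94665.2 = 4.73326 m.

5 metres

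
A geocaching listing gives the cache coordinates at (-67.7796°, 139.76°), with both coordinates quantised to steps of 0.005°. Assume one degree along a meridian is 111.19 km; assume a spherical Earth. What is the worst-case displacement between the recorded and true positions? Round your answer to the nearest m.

297 m

With a 0.005° grid the true value lies within half a step, ±0.005°/2 = ±0.0025°, of the stored one.
Latitude error → 0.0025 × 111190 = 277.975 m along the meridian.
Longitude error → 0.0025 × 111190 × cos 67.7796° = 0.0025 × 111190 × 0.3782 ≈ 105.122 m.
The two errors are perpendicular, so the maximum displacement is √(277.975² + 105.122²) ≈ 297.188 m.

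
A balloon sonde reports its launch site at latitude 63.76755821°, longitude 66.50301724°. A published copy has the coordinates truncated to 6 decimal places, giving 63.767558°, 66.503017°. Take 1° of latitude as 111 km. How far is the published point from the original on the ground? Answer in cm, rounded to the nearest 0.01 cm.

2.61 cm

Δlat = 63.76755821 − 63.767558 = +0.00000021°; Δlon = 66.50301724 − 66.503017 = +0.00000024°.
N–S: 0.00000021° × 111000 m/° = 0.02331 m.
E–W at 63.7676°: 0.00000024° × 111000 × cos 63.7676° = 0.00000024 × 111000 × 0.4420 ≈ 0.0117752 m.
Hypotenuse of the two orthogonal shifts: √(0.02331² + 0.0117752²) = 0.0261154 m.
That is 0.0261154 m = 2.6115 cm.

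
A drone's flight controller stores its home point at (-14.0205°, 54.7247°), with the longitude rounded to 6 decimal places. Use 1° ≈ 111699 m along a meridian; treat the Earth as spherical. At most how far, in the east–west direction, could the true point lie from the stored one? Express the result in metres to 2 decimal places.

Rounding to 6 decimal places leaves the longitude within ±5e-07° of the true value.
Parallels shrink by cos φ, so at 14.0205° a degree of longitude is 111699 × 0.9702 ≈ 108371 m.
So at most 5e-07° × 108371 ≈ 0.0541857 m east–west.

0.05 metres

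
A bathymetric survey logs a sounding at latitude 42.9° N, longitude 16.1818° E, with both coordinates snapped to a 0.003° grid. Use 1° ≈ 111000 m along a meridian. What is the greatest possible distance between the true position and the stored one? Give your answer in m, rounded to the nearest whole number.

With a 0.003° grid the true value lies within half a step, ±0.003°/2 = ±0.0015°, of the stored one.
Latitude error → 0.0015 × 111000 = 166.5 m along the meridian.
E–W at 42.9°: 0.0015° × 111000 × cos 42.9° = 0.0015 × 111000 × 0.7325 ≈ 121.968 m.
The two errors are perpendicular, so the maximum displacement is √(166.5² + 121.968²) ≈ 206.394 m.

206 m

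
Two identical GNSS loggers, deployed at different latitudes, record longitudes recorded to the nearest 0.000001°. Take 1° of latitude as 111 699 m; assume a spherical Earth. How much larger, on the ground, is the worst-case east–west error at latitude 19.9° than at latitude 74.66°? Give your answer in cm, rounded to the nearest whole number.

Rounding to 6 decimal places leaves the longitude within ±5e-07° of the true value.
Error at 19.9° = 5e-07° × 111699 × cos 19.9° ≈ 0.055849 × 0.9403 = 0.052515 m.
Error at 74.66° = 5e-07° × 111699 × cos 74.66° ≈ 0.055849 × 0.2645 = 0.014775 m.
Difference: 0.052515 − 0.014775 = 0.03774 m.
That is 0.0377398 m = 3.774 cm.

4 cm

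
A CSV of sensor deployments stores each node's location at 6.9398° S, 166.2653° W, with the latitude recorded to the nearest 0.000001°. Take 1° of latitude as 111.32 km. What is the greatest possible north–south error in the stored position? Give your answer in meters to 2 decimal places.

0.06 meters

Rounding to 6 decimal places leaves the latitude within ±5e-07° of the true value.
Along the meridian that is 5e-07° × 111320 m/° = 0.05566 m.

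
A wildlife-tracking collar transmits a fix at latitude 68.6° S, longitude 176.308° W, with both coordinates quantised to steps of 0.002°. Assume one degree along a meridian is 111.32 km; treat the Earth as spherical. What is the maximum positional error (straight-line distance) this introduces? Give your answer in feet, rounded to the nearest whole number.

With a 0.002° grid the true value lies within half a step, ±0.002°/2 = ±0.001°, of the stored one.
Latitude error → 0.001 × 111320 = 111.32 m along the meridian.
East–west component at 68.6°: 0.001° × 111320 × cos 68.6° ≈ 0.001 × 40618.1 ≈ 40.6181 m.
Combining orthogonally: (111.32² + 40.6181²)^½ ≈ 118.499 m.
In feet: 118.499 m ÷ 0.3048 ≈ 388.78 ft.

389 feet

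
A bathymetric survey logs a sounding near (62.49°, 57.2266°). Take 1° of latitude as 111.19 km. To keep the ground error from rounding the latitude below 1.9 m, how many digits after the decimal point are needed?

5

One degree of latitude covers 111190 m.
N decimal places → at most half a unit in the last place, 0.5 × 10⁻ᴺ° = 111190/2 × 10⁻ᴺ m.
Need 0.5 × 111190 × 10⁻ᴺ ≤ 1.9 → 10⁻ᴺ ≤ 3.418e-05, so N ≥ 4.47.
So 5 decimal places suffice (0.556 m); 4 would allow up to 5.56 m.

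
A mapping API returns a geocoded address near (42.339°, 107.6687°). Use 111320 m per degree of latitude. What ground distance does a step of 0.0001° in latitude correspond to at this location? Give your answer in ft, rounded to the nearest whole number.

37 ft

Along a meridian 0.0001° is 0.0001 × 111320 = 11.132 m.
Converting: 11.132 m × 3.2808 ft/m ≈ 36.522 ft.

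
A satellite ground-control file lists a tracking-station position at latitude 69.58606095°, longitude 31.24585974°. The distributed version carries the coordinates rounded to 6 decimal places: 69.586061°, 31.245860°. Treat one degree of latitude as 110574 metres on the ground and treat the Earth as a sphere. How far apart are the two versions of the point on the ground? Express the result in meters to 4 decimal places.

0.0115 meters

The latitude changed by -0.00000005° and the longitude by -0.00000026°.
N–S: -0.00000005° × 110574 m/° = -0.0055287 m.
East–west at this latitude: -0.00000026° × 110574 × cos 69.5861° ≈ -0.00000026 × 38568.2 = -0.0100277 m.
Hypotenuse of the two orthogonal shifts: √(0.0055287² + 0.0100277²) = 0.0114509 m.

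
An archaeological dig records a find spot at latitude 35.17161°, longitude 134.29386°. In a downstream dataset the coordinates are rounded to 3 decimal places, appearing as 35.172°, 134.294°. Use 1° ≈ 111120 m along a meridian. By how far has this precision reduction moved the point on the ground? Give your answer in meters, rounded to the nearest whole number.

45 meters

Δlat = 35.17161 − 35.172 = -0.00039°; Δlon = 134.29386 − 134.294 = -0.00014°.
North–south shift: -0.00039 × 111120 = -43.3368 m.
E–W at 35.172°: -0.00014° × 111120 × cos 35.172° = -0.00014 × 111120 × 0.8174 ≈ -12.7165 m.
Hypotenuse of the two orthogonal shifts: √(43.3368² + 12.7165²) = 45.164 m.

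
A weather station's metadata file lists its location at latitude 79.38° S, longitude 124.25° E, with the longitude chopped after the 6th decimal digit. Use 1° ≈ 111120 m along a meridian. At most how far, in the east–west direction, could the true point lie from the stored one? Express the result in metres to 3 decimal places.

Truncating at 6 decimal places can drop up to a full unit in the last place, so the longitude may be off by as much as 1e-06°.
At latitude 79.38° a degree of longitude spans 111120 m × cos 79.38° = 111120 × 0.1843 ≈ 20478.8 m.
East–west error: 1e-06° × 20478.8 m/° ≈ 0.0204788 m.

0.020 metres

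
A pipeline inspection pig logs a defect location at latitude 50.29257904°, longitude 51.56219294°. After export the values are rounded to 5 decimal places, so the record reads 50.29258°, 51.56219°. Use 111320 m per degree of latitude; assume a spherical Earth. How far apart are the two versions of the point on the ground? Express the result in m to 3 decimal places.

0.235 m

The latitude changed by -0.00000096° and the longitude by +0.00000294°.
N–S: -0.00000096° × 111320 m/° = -0.106867 m.
E–W at 50.2926°: 0.00000294° × 111320 × cos 50.2926° = 0.00000294 × 111320 × 0.6389 ≈ 0.209089 m.
Distance: √(0.106867² + 0.209089²) ≈ 0.234817 m.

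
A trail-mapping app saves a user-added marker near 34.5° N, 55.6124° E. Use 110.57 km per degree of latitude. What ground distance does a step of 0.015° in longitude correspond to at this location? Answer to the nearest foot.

4484 feet

One degree of longitude here spans 110570 × cos 34.5° = 110570 × 0.8241 ≈ 91123.6 m; 0.015° of that is 1366.85 m.
Converting: 1366.85 m × 3.2808 ft/m ≈ 4484.4 ft.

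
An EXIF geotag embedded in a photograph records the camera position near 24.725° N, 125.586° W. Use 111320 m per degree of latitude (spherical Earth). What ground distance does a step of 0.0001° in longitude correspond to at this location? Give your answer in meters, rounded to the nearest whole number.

One degree of longitude here spans 111320 × cos 24.725° = 111320 × 0.9083 ≈ 101115 m; 0.0001° of that is 10.1115 m.

10 meters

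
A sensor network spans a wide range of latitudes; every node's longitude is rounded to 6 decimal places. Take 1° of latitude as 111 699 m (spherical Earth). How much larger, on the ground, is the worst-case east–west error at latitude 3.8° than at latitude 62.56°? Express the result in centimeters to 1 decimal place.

Rounding to 6 decimal places leaves the longitude within ±5e-07° of the true value.
At 3.8°: 5e-07° × 111699 × cos 3.8° = 5e-07 × 111699 × 0.9978 ≈ 0.055727 m.
Error at 62.56° = 5e-07° × 111699 × cos 62.56° ≈ 0.055849 × 0.4608 = 0.025737 m.
Difference: 0.055727 − 0.025737 = 0.02999 m.
That is 0.0299902 m = 2.999 cm.

3.0 centimeters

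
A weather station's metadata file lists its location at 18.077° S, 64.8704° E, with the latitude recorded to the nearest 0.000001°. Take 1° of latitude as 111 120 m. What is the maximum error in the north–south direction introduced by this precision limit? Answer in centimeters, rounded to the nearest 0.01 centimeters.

5.56 centimeters

Rounding to 6 decimal places leaves the latitude within ±5e-07° of the true value.
North–south distance: 5e-07° × 111120 m/° = 0.05556 m.
That is 0.05556 m = 5.556 cm.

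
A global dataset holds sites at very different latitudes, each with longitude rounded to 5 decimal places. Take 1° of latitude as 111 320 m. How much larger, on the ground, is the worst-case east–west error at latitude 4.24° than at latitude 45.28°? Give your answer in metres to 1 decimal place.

0.2 metres

Rounding to 5 decimal places leaves the longitude within ±5e-06° of the true value.
Error at 4.24° = 5e-06° × 111320 × cos 4.24° ≈ 0.5566 × 0.9973 = 0.55508 m.
At 45.28°: 5e-06° × 111320 × cos 45.28° = 5e-06 × 111320 × 0.7036 ≈ 0.39165 m.
So the lower-latitude error exceeds the higher by 0.55508 − 0.39165 = 0.16343 m.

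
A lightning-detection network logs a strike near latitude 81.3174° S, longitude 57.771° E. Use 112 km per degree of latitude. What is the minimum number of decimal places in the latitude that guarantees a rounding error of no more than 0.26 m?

One degree of latitude covers 112000 m.
With N decimal places the half-ulp bound is 0.5·10⁻ᴺ°, or 0.5·10⁻ᴺ × 112000 m on the ground.
Need 0.5 × 112000 × 10⁻ᴺ ≤ 0.26 → 10⁻ᴺ ≤ 4.643e-06, so N ≥ 5.33.
So 6 decimal places suffice (0.056 m); 5 would allow up to 0.56 m.

6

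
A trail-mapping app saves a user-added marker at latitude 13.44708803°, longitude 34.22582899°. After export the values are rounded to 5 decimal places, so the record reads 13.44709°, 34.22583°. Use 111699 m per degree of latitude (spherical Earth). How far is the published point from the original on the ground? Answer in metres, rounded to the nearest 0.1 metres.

0.2 metres

Δlat = 13.44708803 − 13.44709 = -0.00000197°; Δlon = 34.22582899 − 34.22583 = -0.00000101°.
N–S: -0.00000197° × 111699 m/° = -0.220047 m.
E–W at 13.4471°: -0.00000101° × 111699 × cos 13.4471° = -0.00000101 × 111699 × 0.9726 ≈ -0.109723 m.
Hypotenuse of the two orthogonal shifts: √(0.220047² + 0.109723²) = 0.245886 m.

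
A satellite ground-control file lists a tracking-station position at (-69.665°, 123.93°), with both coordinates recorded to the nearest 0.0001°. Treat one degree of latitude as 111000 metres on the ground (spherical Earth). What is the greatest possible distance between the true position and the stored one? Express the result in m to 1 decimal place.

5.9 m

Rounding to 4 decimal places leaves each coordinate within ±5e-05° of the true value.
North–south component: 5e-05° × 111000 = 5.55 m.
East–west component at 69.665°: 5e-05° × 111000 × cos 69.665° ≈ 5e-05 × 38573.4 ≈ 1.92867 m.
The two errors are perpendicular, so the maximum displacement is √(5.55² + 1.92867²) ≈ 5.87557 m.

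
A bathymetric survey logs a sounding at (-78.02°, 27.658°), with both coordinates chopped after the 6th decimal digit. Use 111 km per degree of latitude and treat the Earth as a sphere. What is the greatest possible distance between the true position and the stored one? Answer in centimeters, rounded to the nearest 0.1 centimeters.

Truncating at 6 decimal places can drop up to a full unit in the last place, so each coordinate may be off by as much as 1e-06°.
North–south component: 1e-06° × 111000 = 0.111 m.
E–W at 78.02°: 1e-06° × 111000 × cos 78.02° = 1e-06 × 111000 × 0.2076 ≈ 0.0230403 m.
The two errors are perpendicular, so the maximum displacement is √(0.111² + 0.0230403²) ≈ 0.113366 m.
That is 0.113366 m = 11.337 cm.

11.3 centimeters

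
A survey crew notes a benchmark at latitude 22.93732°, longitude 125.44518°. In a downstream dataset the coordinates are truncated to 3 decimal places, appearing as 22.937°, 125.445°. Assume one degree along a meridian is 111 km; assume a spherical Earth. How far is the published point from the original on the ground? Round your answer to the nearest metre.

Δlat = 22.93732 − 22.937 = +0.00032°; Δlon = 125.44518 − 125.445 = +0.00018°.
N–S: 0.00032° × 111000 m/° = 35.52 m.
E–W at 22.937°: 0.00018° × 111000 × cos 22.937° = 0.00018 × 111000 × 0.9209 ≈ 18.4003 m.
Distance: √(35.52² + 18.4003²) ≈ 40.003 m.

40 metres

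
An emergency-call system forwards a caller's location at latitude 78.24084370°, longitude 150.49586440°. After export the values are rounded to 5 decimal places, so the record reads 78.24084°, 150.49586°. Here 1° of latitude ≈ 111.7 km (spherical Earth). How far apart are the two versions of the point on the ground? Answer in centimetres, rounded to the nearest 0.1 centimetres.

42.5 centimetres

The latitude changed by +0.00000370° and the longitude by +0.00000440°.
N–S: 0.00000370° × 111700 m/° = 0.41329 m.
E–W at 78.2408°: 0.00000440° × 111700 × cos 78.2408° = 0.00000440 × 111700 × 0.2038 ≈ 0.100163 m.
Hypotenuse of the two orthogonal shifts: √(0.41329² + 0.100163²) = 0.425254 m.
That is 0.425254 m = 42.525 cm.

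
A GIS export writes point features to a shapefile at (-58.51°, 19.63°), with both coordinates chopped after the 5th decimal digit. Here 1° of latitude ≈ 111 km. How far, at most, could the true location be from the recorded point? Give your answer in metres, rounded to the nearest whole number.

1 metres

Truncating at 5 decimal places can drop up to a full unit in the last place, so each coordinate may be off by as much as 1e-05°.
North–south component: 1e-05° × 111000 = 1.11 m.
E–W at 58.51°: 1e-05° × 111000 × cos 58.51° = 1e-05 × 111000 × 0.5223 ≈ 0.579808 m.
The two errors are perpendicular, so the maximum displacement is √(1.11² + 0.579808²) ≈ 1.25231 m.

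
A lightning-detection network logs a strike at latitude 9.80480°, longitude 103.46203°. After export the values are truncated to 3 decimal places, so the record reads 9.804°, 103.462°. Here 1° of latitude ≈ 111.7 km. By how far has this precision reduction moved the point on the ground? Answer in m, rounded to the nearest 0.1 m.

89.4 m

The latitude changed by +0.00080° and the longitude by +0.00003°.
N–S: 0.00080° × 111700 m/° = 89.36 m.
E–W at 9.804°: 0.00003° × 111700 × cos 9.804° = 0.00003 × 111700 × 0.9854 ≈ 3.30206 m.
Hypotenuse of the two orthogonal shifts: √(89.36² + 3.30206²) = 89.421 m.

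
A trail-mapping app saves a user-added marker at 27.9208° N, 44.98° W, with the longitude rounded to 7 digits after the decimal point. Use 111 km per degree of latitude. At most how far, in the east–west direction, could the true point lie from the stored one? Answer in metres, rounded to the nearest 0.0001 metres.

0.0049 metres

Rounding to 7 decimal places leaves the longitude within ±5e-08° of the true value.
One degree of longitude at 27.9208° is 111000 × cos 27.9208° ≈ 111000 × 0.8836 = 98079.1 m.
East–west error: 5e-08° × 98079.1 m/° ≈ 0.00490396 m.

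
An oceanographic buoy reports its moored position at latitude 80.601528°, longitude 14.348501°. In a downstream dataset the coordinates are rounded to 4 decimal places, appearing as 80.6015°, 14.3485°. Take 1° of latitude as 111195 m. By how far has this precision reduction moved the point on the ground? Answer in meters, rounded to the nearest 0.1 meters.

3.1 meters

The latitude changed by +0.000028° and the longitude by +0.000001°.
N–S: 0.000028° × 111195 m/° = 3.11346 m.
East–west at this latitude: 0.000001° × 111195 × cos 80.6015° ≈ 0.000001 × 18158.2 = 0.0181582 m.
Distance: √(3.11346² + 0.0181582²) ≈ 3.11351 m.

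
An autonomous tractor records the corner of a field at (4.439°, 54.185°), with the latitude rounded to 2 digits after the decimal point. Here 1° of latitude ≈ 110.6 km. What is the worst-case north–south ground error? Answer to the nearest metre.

553 metres

Rounding to 2 decimal places leaves the latitude within ±0.005° of the true value.
North–south distance: 0.005° × 110600 m/° = 553 m.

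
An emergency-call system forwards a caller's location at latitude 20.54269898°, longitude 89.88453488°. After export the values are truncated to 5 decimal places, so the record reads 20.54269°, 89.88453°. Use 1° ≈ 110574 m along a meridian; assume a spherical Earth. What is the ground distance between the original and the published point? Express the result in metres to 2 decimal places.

1.11 metres

The latitude changed by +0.00000898° and the longitude by +0.00000488°.
North–south shift: 0.00000898 × 110574 = 0.992955 m.
East–west at this latitude: 0.00000488° × 110574 × cos 20.5427° ≈ 0.00000488 × 103543 = 0.505288 m.
Hypotenuse of the two orthogonal shifts: √(0.992955² + 0.505288²) = 1.11413 m.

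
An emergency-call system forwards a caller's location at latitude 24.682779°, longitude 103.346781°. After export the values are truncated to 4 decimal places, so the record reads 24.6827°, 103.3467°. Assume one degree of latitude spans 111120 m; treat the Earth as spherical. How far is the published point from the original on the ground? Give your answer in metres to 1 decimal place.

The latitude changed by +0.000079° and the longitude by +0.000081°.
N–S: 0.000079° × 111120 m/° = 8.77848 m.
East–west at this latitude: 0.000081° × 111120 × cos 24.6827° ≈ 0.000081 × 100967 = 8.17836 m.
Hypotenuse of the two orthogonal shifts: √(8.77848² + 8.17836²) = 11.9978 m.

12.0 metres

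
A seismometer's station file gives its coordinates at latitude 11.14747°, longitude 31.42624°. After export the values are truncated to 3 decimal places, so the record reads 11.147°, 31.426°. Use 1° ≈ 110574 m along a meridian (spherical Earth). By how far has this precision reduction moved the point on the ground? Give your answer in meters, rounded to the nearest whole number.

58 meters

The latitude changed by +0.00047° and the longitude by +0.00024°.
N–S: 0.00047° × 110574 m/° = 51.9698 m.
East–west at this latitude: 0.00024° × 110574 × cos 11.147° ≈ 0.00024 × 108488 = 26.0371 m.
Distance: √(51.9698² + 26.0371²) ≈ 58.1274 m.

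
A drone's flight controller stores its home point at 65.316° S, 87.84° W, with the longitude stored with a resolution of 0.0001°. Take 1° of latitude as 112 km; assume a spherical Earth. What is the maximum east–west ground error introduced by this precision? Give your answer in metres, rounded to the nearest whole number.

With a 0.0001° grid the true value lies within half a step, ±0.0001°/2 = ±5e-05°, of the stored one.
One degree of longitude at 65.316° is 112000 × cos 65.316° ≈ 112000 × 0.4176 = 46772.7 m.
So at most 5e-05° × 46772.7 ≈ 2.33863 m east–west.

2 metres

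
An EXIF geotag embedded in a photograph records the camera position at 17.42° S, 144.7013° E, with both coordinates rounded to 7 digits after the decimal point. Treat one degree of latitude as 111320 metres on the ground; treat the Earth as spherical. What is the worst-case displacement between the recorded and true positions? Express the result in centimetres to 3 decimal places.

0.769 centimetres

Rounding to 7 decimal places leaves each coordinate within ±5e-08° of the true value.
North–south component: 5e-08° × 111320 = 0.005566 m.
East–west component at 17.42°: 5e-08° × 111320 × cos 17.42° ≈ 5e-08 × 106214 ≈ 0.00531072 m.
Worst case both components are at the extreme and orthogonal: √(0.005566² + 0.00531072²) ≈ 0.00769312 m.
That is 0.00769312 m = 0.76931 cm.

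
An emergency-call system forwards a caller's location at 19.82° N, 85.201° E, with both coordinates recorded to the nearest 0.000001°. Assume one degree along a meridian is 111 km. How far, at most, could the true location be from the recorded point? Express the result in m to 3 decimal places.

0.076 m

Rounding to 6 decimal places leaves each coordinate within ±5e-07° of the true value.
Latitude error → 5e-07 × 111000 = 0.0555 m along the meridian.
East–west component at 19.82°: 5e-07° × 111000 × cos 19.82° ≈ 5e-07 × 104425 ≈ 0.0522123 m.
The two errors are perpendicular, so the maximum displacement is √(0.0555² + 0.0522123²) ≈ 0.0761996 m.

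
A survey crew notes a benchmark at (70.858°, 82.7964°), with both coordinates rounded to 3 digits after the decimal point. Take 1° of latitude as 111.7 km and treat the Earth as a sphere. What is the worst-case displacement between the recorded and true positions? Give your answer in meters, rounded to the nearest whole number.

Rounding to 3 decimal places leaves each coordinate within ±0.0005° of the true value.
North–south component: 0.0005° × 111700 = 55.85 m.
East–west component at 70.858°: 0.0005° × 111700 × cos 70.858° ≈ 0.0005 × 36627.6 ≈ 18.3138 m.
The two errors are perpendicular, so the maximum displacement is √(55.85² + 18.3138²) ≈ 58.776 m.

59 meters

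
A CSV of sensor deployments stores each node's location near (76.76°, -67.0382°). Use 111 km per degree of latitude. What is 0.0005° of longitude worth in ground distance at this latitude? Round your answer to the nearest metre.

13 metres

0.0005° of longitude at 76.76° is 0.0005 × 111000 × cos 76.76° ≈ 0.0005 × 25422.4 = 12.7112 m.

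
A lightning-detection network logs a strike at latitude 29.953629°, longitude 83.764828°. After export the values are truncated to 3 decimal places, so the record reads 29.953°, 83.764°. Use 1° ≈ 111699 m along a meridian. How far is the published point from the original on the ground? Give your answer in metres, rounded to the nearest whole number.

107 metres

The latitude changed by +0.000629° and the longitude by +0.000828°.
North–south shift: 0.000629 × 111699 = 70.2587 m.
E–W at 29.953°: 0.000828° × 111699 × cos 29.953° = 0.000828 × 111699 × 0.8664 ≈ 80.1338 m.
Distance: √(70.2587² + 80.1338²) ≈ 106.573 m.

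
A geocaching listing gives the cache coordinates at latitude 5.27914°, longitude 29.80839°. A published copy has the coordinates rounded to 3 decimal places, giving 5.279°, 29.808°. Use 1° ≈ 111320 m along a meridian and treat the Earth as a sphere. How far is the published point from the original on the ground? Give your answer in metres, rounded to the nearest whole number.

46 metres

Δlat = 5.27914 − 5.279 = +0.00014°; Δlon = 29.80839 − 29.808 = +0.00039°.
North–south shift: 0.00014 × 111320 = 15.5848 m.
East–west at this latitude: 0.00039° × 111320 × cos 5.279° ≈ 0.00039 × 110848 = 43.2307 m.
Hypotenuse of the two orthogonal shifts: √(15.5848² + 43.2307²) = 45.9541 m.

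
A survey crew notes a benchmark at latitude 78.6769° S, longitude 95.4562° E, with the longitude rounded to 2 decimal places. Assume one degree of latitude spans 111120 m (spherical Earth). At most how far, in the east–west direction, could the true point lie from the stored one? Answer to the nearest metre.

109 metres

Rounding to 2 decimal places leaves the longitude within ±0.005° of the true value.
One degree of longitude at 78.6769° is 111120 × cos 78.6769° ≈ 111120 × 0.1963 = 21817.5 m.
East–west error: 0.005° × 21817.5 m/° ≈ 109.087 m.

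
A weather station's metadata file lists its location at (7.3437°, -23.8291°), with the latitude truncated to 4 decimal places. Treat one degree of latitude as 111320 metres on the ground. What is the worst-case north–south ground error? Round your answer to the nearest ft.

Truncating at 4 decimal places can drop up to a full unit in the last place, so the latitude may be off by as much as 0.0001°.
Along the meridian that is 0.0001° × 111320 m/° = 11.132 m.
Converting: 11.132 m × 3.2808 ft/m ≈ 36.522 ft.

37 ft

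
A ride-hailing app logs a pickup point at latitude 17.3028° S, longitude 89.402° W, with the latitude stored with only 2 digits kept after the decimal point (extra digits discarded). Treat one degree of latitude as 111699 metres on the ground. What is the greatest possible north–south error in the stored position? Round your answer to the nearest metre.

Truncating at 2 decimal places can drop up to a full unit in the last place, so the latitude may be off by as much as 0.01°.
Along the meridian that is 0.01° × 111699 m/° = 1116.99 m.

1117 metres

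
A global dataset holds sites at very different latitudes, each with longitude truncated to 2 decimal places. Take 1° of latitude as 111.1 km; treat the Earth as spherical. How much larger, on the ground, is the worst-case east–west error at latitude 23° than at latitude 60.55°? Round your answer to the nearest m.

Truncating at 2 decimal places can drop up to a full unit in the last place, so the longitude may be off by as much as 0.01°.
Error at 23° = 0.01° × 111100 × cos 23° ≈ 1111 × 0.9205 = 1022.7 m.
At 60.55°: 0.01° × 111100 × cos 60.55° = 0.01 × 111100 × 0.4917 ≈ 546.24 m.
Difference: 1022.7 − 546.24 = 476.44 m.

476 m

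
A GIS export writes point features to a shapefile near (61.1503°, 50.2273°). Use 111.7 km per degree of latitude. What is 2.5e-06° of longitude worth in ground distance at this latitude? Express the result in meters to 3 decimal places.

0.135 meters

2.5e-06° of longitude at 61.1503° is 2.5e-06 × 111700 × cos 61.1503° ≈ 2.5e-06 × 53896.8 = 0.134742 m.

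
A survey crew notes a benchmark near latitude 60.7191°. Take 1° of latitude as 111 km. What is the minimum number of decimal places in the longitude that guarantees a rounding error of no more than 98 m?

At 60.7191° one degree of longitude covers 111000 × cos 60.7191° ≈ 111000 × 0.4891 ≈ 54289.2 m.
N decimal places → at most half a unit in the last place, 0.5 × 10⁻ᴺ° = 54289.2/2 × 10⁻ᴺ m.
Need 0.5 × 54289.2 × 10⁻ᴺ ≤ 98 → 10⁻ᴺ ≤ 3.610e-03, so N ≥ 2.44.
N = 2 would give 271 m (too coarse); N = 3 gives 27.1 m ≤ 98 m.

3 decimal places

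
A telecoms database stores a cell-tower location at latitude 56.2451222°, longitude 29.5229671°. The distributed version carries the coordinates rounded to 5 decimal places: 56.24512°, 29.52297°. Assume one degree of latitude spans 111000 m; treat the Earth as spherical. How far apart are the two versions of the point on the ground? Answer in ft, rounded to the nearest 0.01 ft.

Δlat = 56.2451222 − 56.24512 = +0.0000022°; Δlon = 29.5229671 − 29.52297 = -0.0000029°.
N–S: 0.0000022° × 111000 m/° = 0.2442 m.
E–W at 56.2451°: -0.0000029° × 111000 × cos 56.2451° = -0.0000029 × 111000 × 0.5556 ≈ -0.178861 m.
Combined displacement = (0.2442² + 0.178861²)^½ ≈ 0.302696 m.
Converting: 0.302696 m × 3.2808 ft/m ≈ 0.9931 ft.

0.99 ft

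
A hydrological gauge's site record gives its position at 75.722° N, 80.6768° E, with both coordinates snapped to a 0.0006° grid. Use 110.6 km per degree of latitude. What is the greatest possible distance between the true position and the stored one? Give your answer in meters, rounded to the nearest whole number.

With a 0.0006° grid the true value lies within half a step, ±0.0006°/2 = ±0.0003°, of the stored one.
Latitude error → 0.0003 × 110600 = 33.18 m along the meridian.
East–west component at 75.722°: 0.0003° × 110600 × cos 75.722° ≈ 0.0003 × 27276.9 ≈ 8.18308 m.
Combining orthogonally: (33.18² + 8.18308²)^½ ≈ 34.1742 m.

34 meters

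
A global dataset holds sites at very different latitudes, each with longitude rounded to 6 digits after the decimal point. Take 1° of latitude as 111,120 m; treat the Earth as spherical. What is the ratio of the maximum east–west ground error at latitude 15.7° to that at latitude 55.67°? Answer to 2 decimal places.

Rounding to 6 decimal places leaves the longitude within ±5e-07° of the true value.
Error at 15.7° = 5e-07° × 111120 × cos 15.7° ≈ 0.05556 × 0.9627 = 0.053487 m.
Error at 55.67° = 5e-07° × 111120 × cos 55.67° ≈ 0.05556 × 0.5640 = 0.031334 m.
The ratio reduces to cos 15.7° / cos 55.67° = 0.9627/0.5640 ≈ 1.7070.

1.71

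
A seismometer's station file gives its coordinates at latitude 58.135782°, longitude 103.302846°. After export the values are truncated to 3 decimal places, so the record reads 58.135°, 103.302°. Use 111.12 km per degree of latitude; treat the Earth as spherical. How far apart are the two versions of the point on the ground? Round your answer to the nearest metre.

Δlat = 58.135782 − 58.135 = +0.000782°; Δlon = 103.302846 − 103.302 = +0.000846°.
North–south shift: 0.000782 × 111120 = 86.8958 m.
East–west at this latitude: 0.000846° × 111120 × cos 58.135° ≈ 0.000846 × 58662.4 = 49.6284 m.
Combined displacement = (86.8958² + 49.6284²)^½ ≈ 100.069 m.

100 metres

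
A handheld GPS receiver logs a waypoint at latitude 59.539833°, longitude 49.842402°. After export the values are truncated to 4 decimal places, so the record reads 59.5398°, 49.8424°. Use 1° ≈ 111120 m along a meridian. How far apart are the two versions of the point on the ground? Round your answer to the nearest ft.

12 ft

The latitude changed by +0.000033° and the longitude by +0.000002°.
N–S: 0.000033° × 111120 m/° = 3.66696 m.
East–west at this latitude: 0.000002° × 111120 × cos 59.5398° ≈ 0.000002 × 56331.1 = 0.112662 m.
Distance: √(3.66696² + 0.112662²) ≈ 3.66869 m.
Converting: 3.66869 m × 3.2808 ft/m ≈ 12.036 ft.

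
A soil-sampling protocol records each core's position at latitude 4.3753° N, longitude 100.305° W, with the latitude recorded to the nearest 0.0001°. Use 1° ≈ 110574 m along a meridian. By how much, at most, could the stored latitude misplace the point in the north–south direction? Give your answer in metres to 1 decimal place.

Rounding to 4 decimal places leaves the latitude within ±5e-05° of the true value.
North–south distance: 5e-05° × 110574 m/° = 5.5287 m.

5.5 metres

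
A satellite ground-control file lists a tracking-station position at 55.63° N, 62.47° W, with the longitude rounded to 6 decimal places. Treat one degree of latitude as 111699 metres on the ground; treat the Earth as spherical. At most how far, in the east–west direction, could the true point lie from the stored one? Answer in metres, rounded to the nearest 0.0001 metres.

Rounding to 6 decimal places leaves the longitude within ±5e-07° of the true value.
Parallels shrink by cos φ, so at 55.63° a degree of longitude is 111699 × 0.5645 ≈ 63058 m.
So at most 5e-07° × 63058 ≈ 0.031529 m east–west.

0.0315 metres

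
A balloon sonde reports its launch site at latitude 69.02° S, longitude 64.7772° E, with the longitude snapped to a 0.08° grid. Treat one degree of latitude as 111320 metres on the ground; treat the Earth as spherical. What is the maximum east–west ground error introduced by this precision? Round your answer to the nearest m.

With a 0.08° grid the true value lies within half a step, ±0.08°/2 = ±0.04°, of the stored one.
At latitude 69.02° a degree of longitude spans 111320 m × cos 69.02° = 111320 × 0.3580 ≈ 39857.2 m.
Maximum E–W displacement: 0.04 × 39857.2 = 1594.29 m.

1594 m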